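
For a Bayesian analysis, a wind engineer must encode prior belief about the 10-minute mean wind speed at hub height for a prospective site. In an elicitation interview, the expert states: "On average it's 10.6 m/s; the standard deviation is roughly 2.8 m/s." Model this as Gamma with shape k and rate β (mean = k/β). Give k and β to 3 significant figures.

For Gamma(k, rate β): mean = k/β, variance = k/β², so CV = 1/√k.
CV = SD/mean = 2.8/10.6 = 0.2642, hence k = 1/CV² = 14.3.
Then β = k/mean = 14.3/10.6 = 1.35.

k ≈ 14.3, β ≈ 1.35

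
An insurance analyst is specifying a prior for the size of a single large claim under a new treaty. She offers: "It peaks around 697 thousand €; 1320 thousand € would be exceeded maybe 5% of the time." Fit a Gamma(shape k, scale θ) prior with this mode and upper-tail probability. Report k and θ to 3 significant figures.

k ≈ 7.82, θ ≈ 102

Gamma(k,θ) with k>1 has mode (k−1)θ, so θ = 697/(k−1).
Need P(X < 1320) = 0.95 with θ tied to k this way. Start at k = 2, θ = 697: P(X<1320) ≈ 0.564.
Too low — raise k to concentrate. Iterating converges to k ≈ 7.82.
Then θ = 697/(7.82−1) ≈ 102.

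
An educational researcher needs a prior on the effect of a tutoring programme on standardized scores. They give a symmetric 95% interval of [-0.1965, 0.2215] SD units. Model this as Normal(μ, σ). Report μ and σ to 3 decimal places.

μ = 0.013, σ = 0.107

A symmetric 95% interval runs μ ± z·σ with z = 1.96.
Half-width = 0.209, so σ = 0.209/1.96 = 0.107.
μ is the interval midpoint, 0.013.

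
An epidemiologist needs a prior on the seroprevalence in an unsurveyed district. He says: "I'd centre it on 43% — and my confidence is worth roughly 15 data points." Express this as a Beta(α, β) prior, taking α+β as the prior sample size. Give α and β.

Under the effective-sample-size interpretation, Beta(α, β) has prior mean α/(α+β) and prior sample size α+β.
So α+β = 15 and α/(α+β) = 0.43, giving α = 0.43·15 = 6.45 and β = 15 − 6.45 = 8.55.

α = 6.45, β = 8.55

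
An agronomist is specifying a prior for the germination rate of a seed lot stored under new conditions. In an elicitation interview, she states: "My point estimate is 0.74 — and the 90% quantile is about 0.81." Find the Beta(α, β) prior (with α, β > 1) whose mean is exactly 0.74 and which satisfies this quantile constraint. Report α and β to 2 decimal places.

With mean 0.74 fixed, write α = 0.74s, β = 0.26s where s = α+β.
Need P(θ < 0.81) = 0.9 under Beta(0.74s, 0.26s). Normal approximation: (q−m)/√(m(1−m)/s) ≈ z_{0.9} = 1.28, so s ≈ 0.74·0.26·(1.28)²/(0.81−0.74)² = 64.5.
At s = 64.5: P(θ<0.81) ≈ 0.907. Adjusting to match 0.9 gives s ≈ 60.72.
So α = 0.74·60.72 ≈ 44.93, β = 0.26·60.72 ≈ 15.79.

α ≈ 44.93, β ≈ 15.79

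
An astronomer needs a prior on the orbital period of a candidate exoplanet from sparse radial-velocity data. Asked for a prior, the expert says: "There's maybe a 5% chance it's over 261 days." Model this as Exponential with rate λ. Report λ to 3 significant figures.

P(T > 261.0) = e^(−λ·261.0) = 0.05, so λ = −ln(0.05)/261.0 = 0.0115.

λ ≈ 0.0115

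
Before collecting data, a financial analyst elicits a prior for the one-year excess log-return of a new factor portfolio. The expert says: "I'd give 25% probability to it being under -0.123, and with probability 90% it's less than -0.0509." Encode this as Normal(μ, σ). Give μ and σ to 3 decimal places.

μ = -0.098, σ = 0.037

For Normal(μ,σ), the p-quantile is μ + z_p·σ. Here z_{0.25} = -0.6745, z_{0.9} = 1.282.
So -0.123 = μ − 0.6745σ and -0.0509 = μ + 1.282σ.
Subtracting: σ = (-0.0509 − -0.123)/(1.282 − (-0.6745)) = 0.037.
Then μ = -0.123 − (-0.6745)·0.037 = -0.098.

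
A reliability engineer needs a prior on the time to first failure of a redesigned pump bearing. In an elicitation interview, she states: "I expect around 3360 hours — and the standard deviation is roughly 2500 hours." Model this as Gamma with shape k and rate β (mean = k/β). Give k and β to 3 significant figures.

For Gamma(k, rate β): mean = k/β, variance = k/β², so CV = 1/√k.
CV = SD/mean = 2500/3360 = 0.744, hence k = 1/CV² = 1.81.
Then β = k/mean = 1.81/3360 = 0.000538.

k ≈ 1.81, β ≈ 0.000538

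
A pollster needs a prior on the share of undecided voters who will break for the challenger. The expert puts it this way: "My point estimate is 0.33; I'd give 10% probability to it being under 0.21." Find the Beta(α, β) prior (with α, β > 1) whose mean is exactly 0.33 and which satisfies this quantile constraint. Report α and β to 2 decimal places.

With mean 0.33 fixed, write α = 0.33s, β = 0.67s where s = α+β.
Need P(θ < 0.21) = 0.1 under Beta(0.33s, 0.67s). Normal approximation: (q−m)/√(m(1−m)/s) ≈ z_{0.1} = -1.28, so s ≈ 0.33·0.67·(-1.28)²/(0.21−0.33)² = 25.2.
At s = 25.2: P(θ<0.21) ≈ 0.091. Adjusting to match 0.1 gives s ≈ 23.38.
So α = 0.33·23.38 ≈ 7.72, β = 0.67·23.38 ≈ 15.67.

α ≈ 7.72, β ≈ 15.67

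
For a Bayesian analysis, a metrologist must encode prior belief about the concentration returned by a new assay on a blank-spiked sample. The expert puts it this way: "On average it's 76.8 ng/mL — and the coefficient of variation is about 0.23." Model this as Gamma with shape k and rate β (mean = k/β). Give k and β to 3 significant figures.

For Gamma(k, rate β): mean = k/β, variance = k/β², so CV = 1/√k.
CV = 0.23, hence k = 1/CV² = 18.9.
Then β = k/mean = 18.9/76.8 = 0.246.

k ≈ 18.9, β ≈ 0.246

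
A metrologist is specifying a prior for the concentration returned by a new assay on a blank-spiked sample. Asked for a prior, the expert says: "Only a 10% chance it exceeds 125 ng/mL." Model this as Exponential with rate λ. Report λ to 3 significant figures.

λ ≈ 0.0184

P(T > 125.0) = e^(−λ·125.0) = 0.1, so λ = −ln(0.1)/125.0 = 0.0184.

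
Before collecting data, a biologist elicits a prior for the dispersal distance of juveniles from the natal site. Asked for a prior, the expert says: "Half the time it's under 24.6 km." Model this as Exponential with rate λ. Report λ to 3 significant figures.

Exponential median = ln 2 / λ, so λ = ln 2 / 24.6 = 0.0282.

λ ≈ 0.0282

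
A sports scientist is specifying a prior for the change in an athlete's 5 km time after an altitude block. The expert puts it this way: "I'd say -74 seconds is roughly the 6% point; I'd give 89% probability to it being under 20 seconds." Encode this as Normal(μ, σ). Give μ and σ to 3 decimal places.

μ = -21.453, σ = 33.797

For Normal(μ,σ), the p-quantile is μ + z_p·σ. Here z_{0.06} = -1.555, z_{0.89} = 1.227.
So -74 = μ − 1.555σ and 20 = μ + 1.227σ.
Subtracting: σ = (20 − -74)/(1.227 − (-1.555)) = 33.797.
Then μ = -74 − (-1.555)·33.797 = -21.453.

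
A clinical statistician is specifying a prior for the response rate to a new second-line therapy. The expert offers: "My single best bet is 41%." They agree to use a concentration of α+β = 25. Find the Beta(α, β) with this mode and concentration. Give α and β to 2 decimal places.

For α,β > 1 the Beta mode is (α−1)/(α+β−2). With α+β = 25, the mode is (α−1)/23.
Set (α−1)/23 = 0.41 → α = 1 + 0.41·23 = 10.43.
β = 25 − α = 14.57.

α = 10.43, β = 14.57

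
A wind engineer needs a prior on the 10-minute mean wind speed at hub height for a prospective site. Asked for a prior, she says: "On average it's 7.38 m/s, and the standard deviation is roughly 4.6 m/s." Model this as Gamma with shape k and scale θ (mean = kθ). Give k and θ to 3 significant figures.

k ≈ 2.57, θ ≈ 2.87

For Gamma(k, scale θ): mean = kθ, variance = kθ², so CV = 1/√k.
CV = SD/mean = 4.6/7.38 = 0.6233, hence k = 1/CV² = 2.57.
Then θ = mean/k = 7.38/2.57 = 2.87.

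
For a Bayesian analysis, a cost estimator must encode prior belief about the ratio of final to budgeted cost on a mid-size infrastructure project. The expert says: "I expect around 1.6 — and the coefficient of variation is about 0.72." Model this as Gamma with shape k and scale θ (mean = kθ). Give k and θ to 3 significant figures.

For Gamma(k, scale θ): mean = kθ, variance = kθ², so CV = 1/√k.
CV = 0.72, hence k = 1/CV² = 1.93.
Then θ = mean/k = 1.6/1.93 = 0.829.

k ≈ 1.93, θ ≈ 0.829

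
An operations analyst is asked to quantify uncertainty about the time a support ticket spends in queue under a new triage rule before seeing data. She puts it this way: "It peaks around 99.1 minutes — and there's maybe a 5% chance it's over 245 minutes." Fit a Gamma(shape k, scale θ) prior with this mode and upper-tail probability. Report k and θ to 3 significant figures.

Gamma(k,θ) with k>1 has mode (k−1)θ, so θ = 99.1/(k−1).
Need P(X < 245) = 0.95 with θ tied to k this way. Start at k = 2, θ = 99.1: P(X<245) ≈ 0.707.
Too low — raise k to concentrate. Iterating converges to k ≈ 4.32.
Then θ = 99.1/(4.32−1) ≈ 29.9.

k ≈ 4.32, θ ≈ 29.9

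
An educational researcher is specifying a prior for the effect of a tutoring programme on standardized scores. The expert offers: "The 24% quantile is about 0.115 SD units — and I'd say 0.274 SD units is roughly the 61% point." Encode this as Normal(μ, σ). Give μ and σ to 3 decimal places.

μ = 0.229, σ = 0.161

The p-quantile of Normal(μ,σ) is μ + z_p·σ, with z_{0.24} = -0.7063 and z_{0.61} = 0.2793.
Eliminate σ: μ = (z₂·x₁ − z₁·x₂)/(z₂ − z₁) = (0.2793·0.115 − (-0.7063)·0.274)/0.9856 = 0.229.
Then σ = (x₂ − x₁)/(z₂ − z₁) = (0.274 − 0.115)/0.9856 = 0.161.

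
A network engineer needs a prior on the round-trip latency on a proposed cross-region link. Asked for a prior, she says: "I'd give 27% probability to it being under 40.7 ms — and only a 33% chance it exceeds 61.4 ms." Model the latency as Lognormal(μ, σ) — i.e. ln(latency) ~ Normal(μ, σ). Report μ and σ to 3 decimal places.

μ ≈ 3.946, σ ≈ 0.391

If T ~ Lognormal(μ,σ) then ln T ~ Normal(μ,σ), so the p-quantile of ln T is μ + z_p·σ.
ln(40.7) = 3.706 and ln(61.4) = 4.117; z_{0.27} = -0.6128, z_{0.67} = 0.4399.
σ = (4.117 − 3.706)/(0.4399 − (-0.6128)) = 0.391.
μ = 3.706 − (-0.6128)·0.391 = 3.946.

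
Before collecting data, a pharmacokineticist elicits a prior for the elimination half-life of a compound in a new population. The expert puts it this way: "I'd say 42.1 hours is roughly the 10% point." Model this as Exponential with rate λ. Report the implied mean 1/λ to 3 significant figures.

mean ≈ 400 hours

P(T < 42.1) = 1 − e^(−λ·42.1) = 0.1, so λ = −ln(1−0.1)/42.1 = −ln(0.9)/42.1 = 0.0025.
Mean = 1/λ = 400 hours.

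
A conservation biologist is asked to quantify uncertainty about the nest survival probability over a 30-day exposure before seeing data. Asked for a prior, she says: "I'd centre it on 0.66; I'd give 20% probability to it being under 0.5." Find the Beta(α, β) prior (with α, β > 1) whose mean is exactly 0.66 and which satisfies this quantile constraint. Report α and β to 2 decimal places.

With mean 0.66 fixed, write α = 0.66s, β = 0.34s where s = α+β.
Need P(θ < 0.5) = 0.2 under Beta(0.66s, 0.34s). Normal approximation: (q−m)/√(m(1−m)/s) ≈ z_{0.2} = -0.842, so s ≈ 0.66·0.34·(-0.842)²/(0.5−0.66)² = 6.2.
At s = 6.2: P(θ<0.5) ≈ 0.194. Adjusting to match 0.2 gives s ≈ 5.85.
So α = 0.66·5.85 ≈ 3.86, β = 0.34·5.85 ≈ 1.99.

α ≈ 3.86, β ≈ 1.99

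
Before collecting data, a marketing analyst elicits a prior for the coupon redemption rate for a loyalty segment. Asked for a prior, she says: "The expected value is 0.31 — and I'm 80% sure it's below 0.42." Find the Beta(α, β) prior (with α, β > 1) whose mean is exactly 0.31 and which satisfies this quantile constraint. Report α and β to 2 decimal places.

α ≈ 3.66, β ≈ 8.14

With mean 0.31 fixed, write α = 0.31s, β = 0.69s where s = α+β.
Need P(θ < 0.42) = 0.8 under Beta(0.31s, 0.69s). Normal approximation: (q−m)/√(m(1−m)/s) ≈ z_{0.8} = 0.842, so s ≈ 0.31·0.69·(0.842)²/(0.42−0.31)² = 12.5.
At s = 12.5: P(θ<0.42) ≈ 0.806. Adjusting to match 0.8 gives s ≈ 11.80.
So α = 0.31·11.80 ≈ 3.66, β = 0.69·11.80 ≈ 8.14.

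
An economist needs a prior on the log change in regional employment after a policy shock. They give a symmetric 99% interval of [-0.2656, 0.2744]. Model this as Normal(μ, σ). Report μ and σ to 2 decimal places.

μ = 0.00, σ = 0.10

A symmetric 99% interval runs μ ± z·σ with z = 2.576.
Half-width = 0.27, so σ = 0.27/2.576 = 0.10.
μ is the interval midpoint, 0.00.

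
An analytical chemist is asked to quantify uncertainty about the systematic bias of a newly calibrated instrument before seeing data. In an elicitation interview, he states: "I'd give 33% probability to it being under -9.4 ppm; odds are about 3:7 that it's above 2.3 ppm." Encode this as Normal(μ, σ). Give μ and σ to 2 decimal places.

The p-quantile of Normal(μ,σ) is μ + z_p·σ, with z_{0.33} = -0.4399 and z_{0.7} = 0.5244.
Eliminate σ: μ = (z₂·x₁ − z₁·x₂)/(z₂ − z₁) = (0.5244·-9.4 − (-0.4399)·2.3)/0.9643 = -4.06.
Then σ = (x₂ − x₁)/(z₂ − z₁) = (2.3 − -9.4)/0.9643 = 12.13.

μ = -4.06, σ = 12.13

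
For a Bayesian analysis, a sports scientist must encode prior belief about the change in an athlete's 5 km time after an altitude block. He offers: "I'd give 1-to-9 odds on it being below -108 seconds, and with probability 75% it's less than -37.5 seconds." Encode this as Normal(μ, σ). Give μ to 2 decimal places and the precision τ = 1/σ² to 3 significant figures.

μ = -61.81, τ = 0.00077

The p-quantile of Normal(μ,σ) is μ + z_p·σ, with z_{0.1} = -1.282 and z_{0.75} = 0.6745.
Eliminate σ: μ = (z₂·x₁ − z₁·x₂)/(z₂ − z₁) = (0.6745·-108 − (-1.282)·-37.5)/1.956 = -61.81.
Then σ = (x₂ − x₁)/(z₂ − z₁) = (-37.5 − -108)/1.956 = 36.04.
Precision τ = 1/σ² = 1/36.04² = 0.00077.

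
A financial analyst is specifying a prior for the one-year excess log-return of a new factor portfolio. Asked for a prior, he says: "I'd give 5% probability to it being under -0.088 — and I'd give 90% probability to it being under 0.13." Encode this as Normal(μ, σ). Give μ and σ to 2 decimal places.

μ = 0.03, σ = 0.07

For Normal(μ,σ), the p-quantile is μ + z_p·σ. Here z_{0.05} = -1.645, z_{0.9} = 1.282.
So -0.088 = μ − 1.645σ and 0.13 = μ + 1.282σ.
Subtracting: σ = (0.13 − -0.088)/(1.282 − (-1.645)) = 0.07.
Then μ = -0.088 − (-1.645)·0.07 = 0.03.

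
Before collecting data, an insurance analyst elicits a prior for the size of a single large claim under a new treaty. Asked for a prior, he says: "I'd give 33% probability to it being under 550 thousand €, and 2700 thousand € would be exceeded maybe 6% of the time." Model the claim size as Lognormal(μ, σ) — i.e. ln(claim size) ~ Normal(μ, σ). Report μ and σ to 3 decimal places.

If T ~ Lognormal(μ,σ) then ln T ~ Normal(μ,σ), so the p-quantile of ln T is μ + z_p·σ.
ln(550) = 6.31 and ln(2700) = 7.901; z_{0.33} = -0.4399, z_{0.94} = 1.555.
σ = (7.901 − 6.31)/(1.555 − (-0.4399)) = 0.798.
μ = 6.31 − (-0.4399)·0.798 = 6.661.

μ ≈ 6.661, σ ≈ 0.798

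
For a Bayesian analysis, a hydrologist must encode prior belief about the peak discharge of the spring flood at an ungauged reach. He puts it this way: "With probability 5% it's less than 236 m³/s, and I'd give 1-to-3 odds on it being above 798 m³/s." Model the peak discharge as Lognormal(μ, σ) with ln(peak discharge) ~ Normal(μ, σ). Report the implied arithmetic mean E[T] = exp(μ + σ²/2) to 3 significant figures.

E[T] ≈ 643 m³/s

If T ~ Lognormal(μ,σ) then ln T ~ Normal(μ,σ), so the p-quantile of ln T is μ + z_p·σ.
ln(236) = 5.464 and ln(798) = 6.682; z_{0.05} = -1.645, z_{0.75} = 0.6745.
σ = (6.682 − 5.464)/(0.6745 − (-1.645)) = 0.525.
μ = 5.464 − (-1.645)·0.525 = 6.328.
E[T] = exp(μ + σ²/2) = exp(6.328 + 0.1380) = 643 m³/s.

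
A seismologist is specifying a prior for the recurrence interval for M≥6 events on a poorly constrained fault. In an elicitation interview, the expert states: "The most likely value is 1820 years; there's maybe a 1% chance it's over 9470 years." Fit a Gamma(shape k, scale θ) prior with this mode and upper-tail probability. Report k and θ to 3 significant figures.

Gamma(k,θ) with k>1 has mode (k−1)θ, so θ = 1820/(k−1).
Need P(X < 9470) = 0.99 with θ tied to k this way. Start at k = 2, θ = 1820: P(X<9470) ≈ 0.966.
Too low — raise k to concentrate. Iterating converges to k ≈ 2.42.
Then θ = 1820/(2.42−1) ≈ 1280.

k ≈ 2.42, θ ≈ 1280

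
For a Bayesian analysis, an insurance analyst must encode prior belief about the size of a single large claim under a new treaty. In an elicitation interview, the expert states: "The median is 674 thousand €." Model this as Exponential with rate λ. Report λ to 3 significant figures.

λ ≈ 0.00103

Exponential median = ln 2 / λ, so λ = ln 2 / 674.0 = 0.00103.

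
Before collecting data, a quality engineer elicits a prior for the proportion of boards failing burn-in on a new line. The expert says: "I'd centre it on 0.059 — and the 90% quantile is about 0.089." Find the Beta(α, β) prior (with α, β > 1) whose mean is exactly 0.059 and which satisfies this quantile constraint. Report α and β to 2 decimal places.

With mean 0.059 fixed, write α = 0.059s, β = 0.941s where s = α+β.
Need P(θ < 0.089) = 0.9 under Beta(0.059s, 0.941s). Normal approximation: (q−m)/√(m(1−m)/s) ≈ z_{0.9} = 1.28, so s ≈ 0.059·0.941·(1.28)²/(0.089−0.059)² = 101.3.
At s = 101.3: P(θ<0.089) ≈ 0.893. Adjusting to match 0.9 gives s ≈ 109.54.
So α = 0.059·109.54 ≈ 6.46, β = 0.941·109.54 ≈ 103.08.

α ≈ 6.46, β ≈ 103.08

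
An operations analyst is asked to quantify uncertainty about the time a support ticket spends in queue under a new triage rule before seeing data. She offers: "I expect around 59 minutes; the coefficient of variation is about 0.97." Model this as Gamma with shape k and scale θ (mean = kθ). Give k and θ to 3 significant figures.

k ≈ 1.06, θ ≈ 55.5

For Gamma(k, scale θ): mean = kθ, variance = kθ², so CV = 1/√k.
CV = 0.97, hence k = 1/CV² = 1.06.
Then θ = mean/k = 59/1.06 = 55.5.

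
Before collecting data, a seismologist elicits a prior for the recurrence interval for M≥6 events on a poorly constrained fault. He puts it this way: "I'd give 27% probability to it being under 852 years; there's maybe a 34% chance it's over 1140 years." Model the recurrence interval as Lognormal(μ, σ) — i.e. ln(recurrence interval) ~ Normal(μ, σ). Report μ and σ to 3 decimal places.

If T ~ Lognormal(μ,σ) then ln T ~ Normal(μ,σ), so the p-quantile of ln T is μ + z_p·σ.
ln(852) = 6.748 and ln(1140) = 7.039; z_{0.27} = -0.6128, z_{0.66} = 0.4125.
σ = (7.039 − 6.748)/(0.4125 − (-0.6128)) = 0.284.
μ = 6.748 − (-0.6128)·0.284 = 6.922.

μ ≈ 6.922, σ ≈ 0.284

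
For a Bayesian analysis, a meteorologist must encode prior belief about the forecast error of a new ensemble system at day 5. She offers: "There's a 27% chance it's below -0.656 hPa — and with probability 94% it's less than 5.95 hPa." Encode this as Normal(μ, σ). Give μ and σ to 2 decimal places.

The p-quantile of Normal(μ,σ) is μ + z_p·σ, with z_{0.27} = -0.6128 and z_{0.94} = 1.555.
Eliminate σ: μ = (z₂·x₁ − z₁·x₂)/(z₂ − z₁) = (1.555·-0.656 − (-0.6128)·5.95)/2.168 = 1.21.
Then σ = (x₂ − x₁)/(z₂ − z₁) = (5.95 − -0.656)/2.168 = 3.05.

μ = 1.21, σ = 3.05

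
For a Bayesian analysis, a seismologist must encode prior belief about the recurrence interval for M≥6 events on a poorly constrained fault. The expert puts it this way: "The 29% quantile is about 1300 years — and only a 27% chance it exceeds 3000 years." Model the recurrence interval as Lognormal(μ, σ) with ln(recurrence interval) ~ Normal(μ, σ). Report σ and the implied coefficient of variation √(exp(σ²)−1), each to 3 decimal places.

σ ≈ 0.717, CV ≈ 0.820

If T ~ Lognormal(μ,σ) then ln T ~ Normal(μ,σ), so the p-quantile of ln T is μ + z_p·σ.
ln(1300) = 7.17 and ln(3000) = 8.006; z_{0.29} = -0.5534, z_{0.73} = 0.6128.
σ = (8.006 − 7.17)/(0.6128 − (-0.5534)) = 0.717.
μ = 7.17 − (-0.5534)·0.717 = 7.567.
CV = √(exp(σ²)−1) = √(exp(0.5142)−1) = 0.820.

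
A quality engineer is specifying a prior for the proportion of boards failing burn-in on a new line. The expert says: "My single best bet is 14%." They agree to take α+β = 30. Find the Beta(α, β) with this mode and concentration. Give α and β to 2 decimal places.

For α,β > 1 the Beta mode is (α−1)/(α+β−2). With α+β = 30, the mode is (α−1)/28.
Set (α−1)/28 = 0.14 → α = 1 + 0.14·28 = 4.92.
β = 30 − α = 25.08.

α = 4.92, β = 25.08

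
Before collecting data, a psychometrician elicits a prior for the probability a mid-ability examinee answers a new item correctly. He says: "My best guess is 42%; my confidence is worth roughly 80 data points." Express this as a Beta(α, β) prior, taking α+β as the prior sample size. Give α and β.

Under the effective-sample-size interpretation, Beta(α, β) has prior mean α/(α+β) and prior sample size α+β.
So α+β = 80 and α/(α+β) = 0.42, giving α = 0.42·80 = 33.6 and β = 80 − 33.6 = 46.4.

α = 33.6, β = 46.4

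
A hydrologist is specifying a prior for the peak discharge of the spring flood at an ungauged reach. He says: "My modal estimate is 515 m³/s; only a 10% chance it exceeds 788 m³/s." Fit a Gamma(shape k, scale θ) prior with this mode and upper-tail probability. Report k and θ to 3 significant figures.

Gamma(k,θ) with k>1 has mode (k−1)θ, so θ = 515/(k−1).
Need P(X < 788) = 0.9 with θ tied to k this way. Start at k = 2, θ = 515: P(X<788) ≈ 0.452.
Too low — raise k to concentrate. Iterating converges to k ≈ 11.3.
Then θ = 515/(11.3−1) ≈ 49.9.

k ≈ 11.3, θ ≈ 49.9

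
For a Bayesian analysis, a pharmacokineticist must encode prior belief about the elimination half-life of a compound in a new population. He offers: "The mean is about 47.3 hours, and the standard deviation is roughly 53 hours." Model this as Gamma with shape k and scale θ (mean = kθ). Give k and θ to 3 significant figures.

k ≈ 0.796, θ ≈ 59.4

For Gamma(k, scale θ): mean = kθ, variance = kθ², so CV = 1/√k.
CV = SD/mean = 53/47.3 = 1.121, hence k = 1/CV² = 0.796.
Then θ = mean/k = 47.3/0.796 = 59.4.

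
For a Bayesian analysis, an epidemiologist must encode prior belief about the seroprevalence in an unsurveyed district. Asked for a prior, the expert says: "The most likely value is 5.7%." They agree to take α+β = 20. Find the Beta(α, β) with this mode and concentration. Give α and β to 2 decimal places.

For α,β > 1 the Beta mode is (α−1)/(α+β−2). With α+β = 20, the mode is (α−1)/18.
Set (α−1)/18 = 0.057 → α = 1 + 0.057·18 = 2.03.
β = 20 − α = 17.97.

α = 2.03, β = 17.97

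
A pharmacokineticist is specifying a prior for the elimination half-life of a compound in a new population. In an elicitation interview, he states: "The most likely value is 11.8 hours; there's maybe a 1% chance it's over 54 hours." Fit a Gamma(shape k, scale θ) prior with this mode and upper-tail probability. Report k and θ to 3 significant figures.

k ≈ 2.74, θ ≈ 6.78

Gamma(k,θ) with k>1 has mode (k−1)θ, so θ = 11.8/(k−1).
Need P(X < 54) = 0.99 with θ tied to k this way. Start at k = 2, θ = 11.8: P(X<54) ≈ 0.943.
Too low — raise k to concentrate. Iterating converges to k ≈ 2.74.
Then θ = 11.8/(2.74−1) ≈ 6.78.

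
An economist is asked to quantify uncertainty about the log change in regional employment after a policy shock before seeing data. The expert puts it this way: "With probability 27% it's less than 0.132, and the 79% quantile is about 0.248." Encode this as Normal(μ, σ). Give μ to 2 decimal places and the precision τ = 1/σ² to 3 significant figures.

The p-quantile of Normal(μ,σ) is μ + z_p·σ, with z_{0.27} = -0.6128 and z_{0.79} = 0.8064.
Eliminate σ: μ = (z₂·x₁ − z₁·x₂)/(z₂ − z₁) = (0.8064·0.132 − (-0.6128)·0.248)/1.419 = 0.18.
Then σ = (x₂ − x₁)/(z₂ − z₁) = (0.248 − 0.132)/1.419 = 0.08.
Precision τ = 1/σ² = 1/0.08173² = 150.

μ = 0.18, τ = 150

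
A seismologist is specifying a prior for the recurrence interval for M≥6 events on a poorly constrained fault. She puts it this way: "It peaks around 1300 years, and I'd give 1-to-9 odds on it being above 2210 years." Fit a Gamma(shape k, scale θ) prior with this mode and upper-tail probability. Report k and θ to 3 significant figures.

Gamma(k,θ) with k>1 has mode (k−1)θ, so θ = 1300/(k−1).
Need P(X < 2210) = 0.9 with θ tied to k this way. Start at k = 2, θ = 1300: P(X<2210) ≈ 0.507.
Too low — raise k to concentrate. Iterating converges to k ≈ 7.72.
Then θ = 1300/(7.72−1) ≈ 193.

k ≈ 7.72, θ ≈ 193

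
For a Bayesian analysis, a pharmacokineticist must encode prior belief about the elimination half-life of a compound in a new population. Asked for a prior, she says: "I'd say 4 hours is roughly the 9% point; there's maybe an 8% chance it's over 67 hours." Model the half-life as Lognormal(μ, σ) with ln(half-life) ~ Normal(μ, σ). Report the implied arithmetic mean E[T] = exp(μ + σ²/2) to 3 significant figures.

E[T] ≈ 26.8 hours

If T ~ Lognormal(μ,σ) then ln T ~ Normal(μ,σ), so the p-quantile of ln T is μ + z_p·σ.
ln(4) = 1.386 and ln(67) = 4.205; z_{0.09} = -1.341, z_{0.92} = 1.405.
σ = (4.205 − 1.386)/(1.405 − (-1.341)) = 1.026.
μ = 1.386 − (-1.341)·1.026 = 2.762.
E[T] = exp(μ + σ²/2) = exp(2.762 + 0.5268) = 26.8 hours.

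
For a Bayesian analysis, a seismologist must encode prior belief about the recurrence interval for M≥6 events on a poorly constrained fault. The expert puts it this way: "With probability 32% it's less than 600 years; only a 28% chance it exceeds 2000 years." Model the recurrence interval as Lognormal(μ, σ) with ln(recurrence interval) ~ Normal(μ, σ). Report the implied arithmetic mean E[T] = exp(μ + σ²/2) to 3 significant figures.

If T ~ Lognormal(μ,σ) then ln T ~ Normal(μ,σ), so the p-quantile of ln T is μ + z_p·σ.
ln(600) = 6.397 and ln(2000) = 7.601; z_{0.32} = -0.4677, z_{0.72} = 0.5828.
σ = (7.601 − 6.397)/(0.5828 − (-0.4677)) = 1.146.
μ = 6.397 − (-0.4677)·1.146 = 6.933.
E[T] = exp(μ + σ²/2) = exp(6.933 + 0.6567) = 1980 years.

E[T] ≈ 1980 years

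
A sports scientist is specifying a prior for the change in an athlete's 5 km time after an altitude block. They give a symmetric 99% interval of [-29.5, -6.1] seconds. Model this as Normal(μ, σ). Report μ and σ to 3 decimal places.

A symmetric 99% interval runs μ ± z·σ with z = 2.576.
Half-width = 11.7, so σ = 11.7/2.576 = 4.542.
μ is the interval midpoint, -17.800.

μ = -17.800, σ = 4.542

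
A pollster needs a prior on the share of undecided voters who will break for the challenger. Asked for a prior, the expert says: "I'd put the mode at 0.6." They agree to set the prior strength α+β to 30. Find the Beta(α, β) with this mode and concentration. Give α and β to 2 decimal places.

For α,β > 1 the Beta mode is (α−1)/(α+β−2). With α+β = 30, the mode is (α−1)/28.
Set (α−1)/28 = 0.6 → α = 1 + 0.6·28 = 17.80.
β = 30 − α = 12.20.

α = 17.80, β = 12.20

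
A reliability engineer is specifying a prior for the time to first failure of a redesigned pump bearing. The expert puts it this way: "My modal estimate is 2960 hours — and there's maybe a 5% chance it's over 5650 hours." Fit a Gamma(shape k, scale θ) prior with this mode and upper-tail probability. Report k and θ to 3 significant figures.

Gamma(k,θ) with k>1 has mode (k−1)θ, so θ = 2960/(k−1).
Need P(X < 5650) = 0.95 with θ tied to k this way. Start at k = 2, θ = 2960: P(X<5650) ≈ 0.569.
Too low — raise k to concentrate. Iterating converges to k ≈ 7.65.
Then θ = 2960/(7.65−1) ≈ 445.

k ≈ 7.65, θ ≈ 445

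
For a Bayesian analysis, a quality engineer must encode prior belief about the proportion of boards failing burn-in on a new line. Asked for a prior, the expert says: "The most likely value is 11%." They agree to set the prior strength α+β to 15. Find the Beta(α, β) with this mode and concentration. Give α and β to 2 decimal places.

For α,β > 1 the Beta mode is (α−1)/(α+β−2). With α+β = 15, the mode is (α−1)/13.
Set (α−1)/13 = 0.11 → α = 1 + 0.11·13 = 2.43.
β = 15 − α = 12.57.

α = 2.43, β = 12.57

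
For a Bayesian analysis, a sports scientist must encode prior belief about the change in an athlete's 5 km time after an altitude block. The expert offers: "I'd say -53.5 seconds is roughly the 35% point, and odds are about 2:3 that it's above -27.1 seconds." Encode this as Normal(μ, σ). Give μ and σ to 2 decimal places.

The p-quantile of Normal(μ,σ) is μ + z_p·σ, with z_{0.35} = -0.3853 and z_{0.6} = 0.2533.
Eliminate σ: μ = (z₂·x₁ − z₁·x₂)/(z₂ − z₁) = (0.2533·-53.5 − (-0.3853)·-27.1)/0.6387 = -37.57.
Then σ = (x₂ − x₁)/(z₂ − z₁) = (-27.1 − -53.5)/0.6387 = 41.34.

μ = -37.57, σ = 41.34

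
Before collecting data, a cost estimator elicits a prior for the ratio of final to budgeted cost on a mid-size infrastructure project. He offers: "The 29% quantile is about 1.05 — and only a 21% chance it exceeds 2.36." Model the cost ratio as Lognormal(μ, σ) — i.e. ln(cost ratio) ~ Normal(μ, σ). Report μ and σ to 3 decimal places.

If T ~ Lognormal(μ,σ) then ln T ~ Normal(μ,σ), so the p-quantile of ln T is μ + z_p·σ.
ln(1.05) = 0.04879 and ln(2.36) = 0.8587; z_{0.29} = -0.5534, z_{0.79} = 0.8064.
σ = (0.8587 − 0.04879)/(0.8064 − (-0.5534)) = 0.596.
μ = 0.04879 − (-0.5534)·0.596 = 0.378.

μ ≈ 0.378, σ ≈ 0.596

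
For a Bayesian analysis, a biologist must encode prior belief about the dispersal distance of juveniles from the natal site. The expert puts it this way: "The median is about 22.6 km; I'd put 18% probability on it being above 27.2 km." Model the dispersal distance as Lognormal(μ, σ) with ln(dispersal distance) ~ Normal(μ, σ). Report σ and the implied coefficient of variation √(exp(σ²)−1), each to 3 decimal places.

σ ≈ 0.202, CV ≈ 0.204

If T ~ Lognormal(μ,σ) then ln T ~ Normal(μ,σ), so the p-quantile of ln T is μ + z_p·σ.
ln(22.6) = 3.118 and ln(27.2) = 3.303; z_{0.5} = 0, z_{0.82} = 0.9154.
σ = (3.303 − 3.118)/(0.9154 − (0)) = 0.202.
μ = 3.118 − (0)·0.202 = 3.118.
CV = √(exp(σ²)−1) = √(exp(0.0410)−1) = 0.204.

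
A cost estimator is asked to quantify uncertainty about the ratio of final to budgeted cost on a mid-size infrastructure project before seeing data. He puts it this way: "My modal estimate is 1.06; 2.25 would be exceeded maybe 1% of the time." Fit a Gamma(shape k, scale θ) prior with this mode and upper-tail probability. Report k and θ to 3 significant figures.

Gamma(k,θ) with k>1 has mode (k−1)θ, so θ = 1.06/(k−1).
Need P(X < 2.25) = 0.99 with θ tied to k this way. Start at k = 2, θ = 1.06: P(X<2.25) ≈ 0.626.
Too low — raise k to concentrate. Iterating converges to k ≈ 9.57.
Then θ = 1.06/(9.57−1) ≈ 0.124.

k ≈ 9.57, θ ≈ 0.124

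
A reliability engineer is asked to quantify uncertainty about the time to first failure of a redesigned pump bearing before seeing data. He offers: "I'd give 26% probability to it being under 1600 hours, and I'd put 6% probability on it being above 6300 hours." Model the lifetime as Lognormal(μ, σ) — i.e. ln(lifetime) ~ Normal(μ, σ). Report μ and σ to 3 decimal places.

μ ≈ 7.779, σ ≈ 0.624

If T ~ Lognormal(μ,σ) then ln T ~ Normal(μ,σ), so the p-quantile of ln T is μ + z_p·σ.
ln(1600) = 7.378 and ln(6300) = 8.748; z_{0.26} = -0.6433, z_{0.94} = 1.555.
σ = (8.748 − 7.378)/(1.555 − (-0.6433)) = 0.624.
μ = 7.378 − (-0.6433)·0.624 = 7.779.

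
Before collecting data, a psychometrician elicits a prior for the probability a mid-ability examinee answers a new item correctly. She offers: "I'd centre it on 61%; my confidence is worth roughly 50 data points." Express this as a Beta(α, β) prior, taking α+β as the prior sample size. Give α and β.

Under the effective-sample-size interpretation, Beta(α, β) has prior mean α/(α+β) and prior sample size α+β.
So α+β = 50 and α/(α+β) = 0.61, giving α = 0.61·50 = 30.5 and β = 50 − 30.5 = 19.5.

α = 30.5, β = 19.5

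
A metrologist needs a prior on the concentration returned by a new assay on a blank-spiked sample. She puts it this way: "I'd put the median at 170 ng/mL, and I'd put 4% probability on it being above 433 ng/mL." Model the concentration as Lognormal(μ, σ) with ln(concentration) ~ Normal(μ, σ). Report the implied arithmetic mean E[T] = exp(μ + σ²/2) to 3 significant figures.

E[T] ≈ 196 ng/mL

If T ~ Lognormal(μ,σ) then ln T ~ Normal(μ,σ), so the p-quantile of ln T is μ + z_p·σ.
ln(170) = 5.136 and ln(433) = 6.071; z_{0.5} = 0, z_{0.96} = 1.751.
σ = (6.071 − 5.136)/(1.751 − (0)) = 0.534.
μ = 5.136 − (0)·0.534 = 5.136.
E[T] = exp(μ + σ²/2) = exp(5.136 + 0.1426) = 196 ng/mL.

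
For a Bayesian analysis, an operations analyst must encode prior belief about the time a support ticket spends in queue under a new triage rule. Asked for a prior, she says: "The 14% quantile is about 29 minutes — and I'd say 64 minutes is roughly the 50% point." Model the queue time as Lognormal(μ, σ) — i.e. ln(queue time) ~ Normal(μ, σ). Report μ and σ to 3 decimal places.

If T ~ Lognormal(μ,σ) then ln T ~ Normal(μ,σ), so the p-quantile of ln T is μ + z_p·σ.
ln(29) = 3.367 and ln(64) = 4.159; z_{0.14} = -1.08, z_{0.5} = 0.
σ = (4.159 − 3.367)/(0 − (-1.08)) = 0.733.
μ = 3.367 − (-1.08)·0.733 = 4.159.

μ ≈ 4.159, σ ≈ 0.733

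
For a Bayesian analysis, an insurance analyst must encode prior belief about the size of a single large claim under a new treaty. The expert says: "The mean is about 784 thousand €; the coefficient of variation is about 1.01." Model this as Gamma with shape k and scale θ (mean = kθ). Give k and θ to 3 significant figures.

k ≈ 0.98, θ ≈ 800

For Gamma(k, scale θ): mean = kθ, variance = kθ², so CV = 1/√k.
CV = 1.01, hence k = 1/CV² = 0.98.
Then θ = mean/k = 784/0.98 = 800.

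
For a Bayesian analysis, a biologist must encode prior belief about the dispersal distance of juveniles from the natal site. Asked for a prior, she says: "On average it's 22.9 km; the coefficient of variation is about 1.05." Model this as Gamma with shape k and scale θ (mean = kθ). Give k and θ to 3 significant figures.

k ≈ 0.907, θ ≈ 25.2

For Gamma(k, scale θ): mean = kθ, variance = kθ², so CV = 1/√k.
CV = 1.05, hence k = 1/CV² = 0.907.
Then θ = mean/k = 22.9/0.907 = 25.2.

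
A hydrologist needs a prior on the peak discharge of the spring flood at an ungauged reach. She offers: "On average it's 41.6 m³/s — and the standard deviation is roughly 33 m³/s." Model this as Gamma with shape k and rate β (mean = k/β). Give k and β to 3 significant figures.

For Gamma(k, rate β): mean = k/β, variance = k/β², so CV = 1/√k.
CV = SD/mean = 33/41.6 = 0.7933, hence k = 1/CV² = 1.59.
Then β = k/mean = 1.59/41.6 = 0.0382.

k ≈ 1.59, β ≈ 0.0382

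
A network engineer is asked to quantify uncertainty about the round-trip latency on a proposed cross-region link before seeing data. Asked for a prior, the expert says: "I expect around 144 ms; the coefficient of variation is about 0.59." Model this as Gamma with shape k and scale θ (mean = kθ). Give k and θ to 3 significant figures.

For Gamma(k, scale θ): mean = kθ, variance = kθ², so CV = 1/√k.
CV = 0.59, hence k = 1/CV² = 2.87.
Then θ = mean/k = 144/2.87 = 50.1.

k ≈ 2.87, θ ≈ 50.1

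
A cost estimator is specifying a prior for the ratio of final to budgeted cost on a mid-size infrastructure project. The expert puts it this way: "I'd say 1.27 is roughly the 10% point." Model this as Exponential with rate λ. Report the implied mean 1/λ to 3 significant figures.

P(T < 1.27) = 1 − e^(−λ·1.27) = 0.1, so λ = −ln(1−0.1)/1.27 = −ln(0.9)/1.27 = 0.083.
Mean = 1/λ = 12.1.

mean ≈ 12.1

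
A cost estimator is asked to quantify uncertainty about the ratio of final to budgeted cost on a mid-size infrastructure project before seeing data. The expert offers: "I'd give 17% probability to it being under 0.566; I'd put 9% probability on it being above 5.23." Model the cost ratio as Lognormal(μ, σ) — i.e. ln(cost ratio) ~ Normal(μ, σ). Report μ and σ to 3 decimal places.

μ ≈ 0.355, σ ≈ 0.969

If T ~ Lognormal(μ,σ) then ln T ~ Normal(μ,σ), so the p-quantile of ln T is μ + z_p·σ.
ln(0.566) = -0.5692 and ln(5.23) = 1.654; z_{0.17} = -0.9542, z_{0.91} = 1.341.
σ = (1.654 − -0.5692)/(1.341 − (-0.9542)) = 0.969.
μ = -0.5692 − (-0.9542)·0.969 = 0.355.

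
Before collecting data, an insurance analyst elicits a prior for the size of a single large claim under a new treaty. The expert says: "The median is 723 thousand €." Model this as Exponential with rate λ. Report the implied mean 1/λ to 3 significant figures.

Exponential median = ln 2 / λ, so λ = ln 2 / 723.0 = 0.000959.
Mean = 1/λ = 1040 thousand €.

mean ≈ 1040 thousand €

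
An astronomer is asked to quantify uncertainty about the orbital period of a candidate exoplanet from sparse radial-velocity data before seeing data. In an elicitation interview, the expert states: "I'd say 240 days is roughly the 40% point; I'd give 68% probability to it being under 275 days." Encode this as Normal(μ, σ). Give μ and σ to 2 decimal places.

μ = 252.30, σ = 48.54

The p-quantile of Normal(μ,σ) is μ + z_p·σ, with z_{0.4} = -0.2533 and z_{0.68} = 0.4677.
Eliminate σ: μ = (z₂·x₁ − z₁·x₂)/(z₂ − z₁) = (0.4677·240 − (-0.2533)·275)/0.721 = 252.30.
Then σ = (x₂ − x₁)/(z₂ − z₁) = (275 − 240)/0.721 = 48.54.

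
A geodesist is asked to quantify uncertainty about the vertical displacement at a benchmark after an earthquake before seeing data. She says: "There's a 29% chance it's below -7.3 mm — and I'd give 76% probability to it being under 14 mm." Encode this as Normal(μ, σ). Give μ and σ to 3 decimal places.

μ = 2.057, σ = 16.909

For Normal(μ,σ), the p-quantile is μ + z_p·σ. Here z_{0.29} = -0.5534, z_{0.76} = 0.7063.
So -7.3 = μ − 0.5534σ and 14 = μ + 0.7063σ.
Subtracting: σ = (14 − -7.3)/(0.7063 − (-0.5534)) = 16.909.
Then μ = -7.3 − (-0.5534)·16.909 = 2.057.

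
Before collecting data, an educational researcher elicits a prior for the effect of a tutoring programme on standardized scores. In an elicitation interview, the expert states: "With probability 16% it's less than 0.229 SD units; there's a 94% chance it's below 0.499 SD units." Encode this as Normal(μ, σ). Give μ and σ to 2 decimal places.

The p-quantile of Normal(μ,σ) is μ + z_p·σ, with z_{0.16} = -0.9945 and z_{0.94} = 1.555.
Eliminate σ: μ = (z₂·x₁ − z₁·x₂)/(z₂ − z₁) = (1.555·0.229 − (-0.9945)·0.499)/2.549 = 0.33.
Then σ = (x₂ − x₁)/(z₂ − z₁) = (0.499 − 0.229)/2.549 = 0.11.

μ = 0.33, σ = 0.11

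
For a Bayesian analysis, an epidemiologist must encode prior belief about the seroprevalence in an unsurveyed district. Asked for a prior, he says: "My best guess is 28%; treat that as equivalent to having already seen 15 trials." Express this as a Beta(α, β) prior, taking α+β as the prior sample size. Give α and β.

Under the effective-sample-size interpretation, Beta(α, β) has prior mean α/(α+β) and prior sample size α+β.
So α+β = 15 and α/(α+β) = 0.28, giving α = 0.28·15 = 4.2 and β = 15 − 4.2 = 10.8.

α = 4.2, β = 10.8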